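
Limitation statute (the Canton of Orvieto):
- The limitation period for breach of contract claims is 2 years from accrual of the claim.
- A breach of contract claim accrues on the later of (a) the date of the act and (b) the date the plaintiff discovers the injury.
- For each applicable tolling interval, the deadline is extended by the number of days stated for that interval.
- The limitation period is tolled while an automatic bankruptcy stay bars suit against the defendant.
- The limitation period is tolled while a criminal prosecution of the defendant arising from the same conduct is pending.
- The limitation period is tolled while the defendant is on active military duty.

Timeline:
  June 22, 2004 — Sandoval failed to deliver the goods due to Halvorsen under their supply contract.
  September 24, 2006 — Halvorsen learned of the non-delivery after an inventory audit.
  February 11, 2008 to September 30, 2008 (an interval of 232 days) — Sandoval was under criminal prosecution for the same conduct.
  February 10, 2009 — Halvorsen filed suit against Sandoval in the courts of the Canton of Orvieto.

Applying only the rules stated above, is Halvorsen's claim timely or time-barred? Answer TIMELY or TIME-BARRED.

TIMELY

The claim accrued on September 24, 2006 — the later of the June 22, 2004 act and the September 24, 2006 discovery.
Adding the 2 years base period to September 24, 2006 gives a deadline of September 24, 2008, before any tolling.
The period was tolled for 232 days by the pending criminal prosecution (February 11, 2008 to September 30, 2008), pushing the deadline to May 14, 2009.
Halvorsen filed on February 10, 2009, before the May 14, 2009 deadline, so the action is timely.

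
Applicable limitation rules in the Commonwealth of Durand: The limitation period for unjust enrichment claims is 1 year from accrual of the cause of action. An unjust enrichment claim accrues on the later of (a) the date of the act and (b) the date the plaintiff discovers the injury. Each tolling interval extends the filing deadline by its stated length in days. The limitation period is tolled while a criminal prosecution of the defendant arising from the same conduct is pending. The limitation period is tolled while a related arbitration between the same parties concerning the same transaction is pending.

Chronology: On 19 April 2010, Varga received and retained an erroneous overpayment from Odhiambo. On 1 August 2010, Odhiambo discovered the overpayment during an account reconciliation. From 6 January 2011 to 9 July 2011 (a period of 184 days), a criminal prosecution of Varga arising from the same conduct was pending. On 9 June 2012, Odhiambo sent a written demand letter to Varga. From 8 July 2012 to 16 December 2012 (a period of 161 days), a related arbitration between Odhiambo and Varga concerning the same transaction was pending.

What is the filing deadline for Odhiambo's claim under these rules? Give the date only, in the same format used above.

1 February 2012

Taking the later of the act (19 April 2010) and discovery (1 August 2010), the claim accrued on 1 August 2010.
1 year from 1 August 2010 is 1 August 2011.
The pending criminal prosecution from 6 January 2011 to 9 July 2011 tolled the period for 184 days, extending the deadline to 1 February 2012.
By the time the pending related arbitration began on 8 July 2012, the limitation period had already expired on 1 February 2012; that interval cannot revive it.
The other events in the timeline have no effect on the limitation period under the stated rules.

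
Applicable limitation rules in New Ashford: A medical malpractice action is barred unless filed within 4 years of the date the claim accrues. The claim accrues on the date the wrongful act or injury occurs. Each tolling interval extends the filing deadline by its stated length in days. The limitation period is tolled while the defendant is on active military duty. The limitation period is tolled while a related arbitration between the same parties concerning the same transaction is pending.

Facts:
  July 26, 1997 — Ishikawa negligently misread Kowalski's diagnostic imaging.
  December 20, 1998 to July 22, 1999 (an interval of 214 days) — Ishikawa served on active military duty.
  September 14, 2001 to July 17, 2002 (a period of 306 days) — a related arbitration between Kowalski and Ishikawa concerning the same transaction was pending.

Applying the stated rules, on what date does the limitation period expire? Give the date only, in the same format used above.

The limitation period began to run on July 26, 1997.
The untolled deadline — 4 years after July 26, 1997 — is July 26, 2001.
The defendant's active military service from December 20, 1998 to July 22, 1999 tolled the period for 214 days, extending the deadline to February 25, 2002.
Because the pending related arbitration ran from September 14, 2001 to July 17, 2002, the deadline is extended by 306 days to December 28, 2002.

December 28, 2002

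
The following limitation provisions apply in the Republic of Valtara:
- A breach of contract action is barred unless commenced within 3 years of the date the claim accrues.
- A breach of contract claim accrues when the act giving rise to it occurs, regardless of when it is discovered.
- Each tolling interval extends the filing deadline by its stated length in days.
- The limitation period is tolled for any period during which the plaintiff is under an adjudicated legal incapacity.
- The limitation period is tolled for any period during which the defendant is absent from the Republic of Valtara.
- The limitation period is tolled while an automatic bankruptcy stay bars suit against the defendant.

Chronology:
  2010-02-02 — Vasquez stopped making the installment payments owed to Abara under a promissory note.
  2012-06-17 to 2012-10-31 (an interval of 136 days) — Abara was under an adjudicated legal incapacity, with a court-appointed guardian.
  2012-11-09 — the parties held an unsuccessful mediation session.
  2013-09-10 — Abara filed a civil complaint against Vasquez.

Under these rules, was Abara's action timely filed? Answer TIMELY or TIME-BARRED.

TIME-BARRED

The claim accrued on 2010-02-02, the date of the act.
3 years from 2010-02-02 is 2013-02-02.
The plaintiff's legal incapacity from 2012-06-17 to 2012-10-31 tolled the period for 136 days, extending the deadline to 2013-06-18.
None of the other events listed affects the running of the period under the stated rules.
Filing on 2013-09-10 missed the 2013-06-18 deadline — the action is time-barred.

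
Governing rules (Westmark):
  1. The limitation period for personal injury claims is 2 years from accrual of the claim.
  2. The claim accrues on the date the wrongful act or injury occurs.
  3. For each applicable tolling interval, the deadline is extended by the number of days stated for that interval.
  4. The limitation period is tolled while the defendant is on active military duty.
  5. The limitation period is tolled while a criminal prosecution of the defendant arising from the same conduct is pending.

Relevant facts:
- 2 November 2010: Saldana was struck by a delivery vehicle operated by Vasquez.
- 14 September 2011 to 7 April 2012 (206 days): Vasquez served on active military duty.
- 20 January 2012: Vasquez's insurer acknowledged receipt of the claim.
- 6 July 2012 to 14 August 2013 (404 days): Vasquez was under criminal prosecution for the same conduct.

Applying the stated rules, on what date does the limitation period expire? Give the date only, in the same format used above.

The claim accrued on 2 November 2010, when the wrongful act occurred.
The untolled deadline — 2 years after 2 November 2010 — is 2 November 2012.
The defendant's active military service from 14 September 2011 to 7 April 2012 tolled the period for 206 days, extending the deadline to 27 May 2013.
Because the pending criminal prosecution ran from 6 July 2012 to 14 August 2013, the deadline is extended by 404 days to 5 July 2014.
Nothing else in the chronology tolls or restarts the period.

5 July 2014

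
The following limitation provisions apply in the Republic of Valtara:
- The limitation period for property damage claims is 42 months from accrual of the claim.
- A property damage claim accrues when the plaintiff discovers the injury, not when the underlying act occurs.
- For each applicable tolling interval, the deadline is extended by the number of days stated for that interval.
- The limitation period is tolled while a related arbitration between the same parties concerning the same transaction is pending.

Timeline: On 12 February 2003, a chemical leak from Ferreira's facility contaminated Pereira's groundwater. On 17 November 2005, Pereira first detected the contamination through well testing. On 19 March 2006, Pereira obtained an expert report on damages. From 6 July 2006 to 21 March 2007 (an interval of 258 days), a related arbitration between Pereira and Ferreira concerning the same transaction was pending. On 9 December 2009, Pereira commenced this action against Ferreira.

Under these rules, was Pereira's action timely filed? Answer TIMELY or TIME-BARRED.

TIMELY

Under the discovery rule, the claim accrued on 17 November 2005, when Pereira discovered the injury — not on the 12 February 2003 date of the underlying act.
42 months from 17 November 2005 is 17 May 2009.
The period was tolled for 258 days by the pending related arbitration (6 July 2006 to 21 March 2007), pushing the deadline to 30 January 2010.
None of the other events listed affects the running of the period under the stated rules.
Filing on 9 December 2009 beat the 30 January 2010 deadline — the action is timely.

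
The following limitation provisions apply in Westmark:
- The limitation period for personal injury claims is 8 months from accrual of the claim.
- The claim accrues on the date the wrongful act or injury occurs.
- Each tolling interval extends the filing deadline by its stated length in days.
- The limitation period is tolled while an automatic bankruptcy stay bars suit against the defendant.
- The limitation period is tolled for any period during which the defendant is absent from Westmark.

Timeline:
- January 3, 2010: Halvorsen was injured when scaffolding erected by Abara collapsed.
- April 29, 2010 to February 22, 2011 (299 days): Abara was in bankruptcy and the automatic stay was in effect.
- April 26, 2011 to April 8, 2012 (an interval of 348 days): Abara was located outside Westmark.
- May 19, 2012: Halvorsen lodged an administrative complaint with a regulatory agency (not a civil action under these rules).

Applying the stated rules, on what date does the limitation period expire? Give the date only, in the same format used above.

The claim accrued on January 3, 2010, the date of the act.
Adding the 8 months base period to January 3, 2010 gives a deadline of September 3, 2010, before any tolling.
The automatic bankruptcy stay from April 29, 2010 to February 22, 2011 tolled the period for 299 days, extending the deadline to June 29, 2011.
Because the defendant's absence from the jurisdiction ran from April 26, 2011 to April 8, 2012, the deadline is extended by 348 days to June 11, 2012.
The other events in the timeline have no effect on the limitation period under the stated rules.

June 11, 2012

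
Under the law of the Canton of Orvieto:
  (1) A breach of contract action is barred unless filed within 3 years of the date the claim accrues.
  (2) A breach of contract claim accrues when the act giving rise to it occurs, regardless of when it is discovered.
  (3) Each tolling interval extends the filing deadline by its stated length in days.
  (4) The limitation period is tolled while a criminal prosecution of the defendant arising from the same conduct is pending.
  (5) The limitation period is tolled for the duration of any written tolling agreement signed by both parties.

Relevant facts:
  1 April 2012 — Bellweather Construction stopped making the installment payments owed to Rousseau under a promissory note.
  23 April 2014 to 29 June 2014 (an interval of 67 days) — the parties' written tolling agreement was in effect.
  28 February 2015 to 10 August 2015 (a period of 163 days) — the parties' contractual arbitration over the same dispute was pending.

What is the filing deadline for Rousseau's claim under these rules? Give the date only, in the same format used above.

7 June 2015

The claim accrued on 1 April 2012, when the wrongful act occurred.
The untolled deadline — 3 years after 1 April 2012 — is 1 April 2015.
Because the written tolling agreement ran from 23 April 2014 to 29 June 2014, the deadline is extended by 67 days to 7 June 2015.
The pending related arbitration from 28 February 2015 to 10 August 2015 does not toll the period, because no stated rule makes a pending arbitration a tolling event.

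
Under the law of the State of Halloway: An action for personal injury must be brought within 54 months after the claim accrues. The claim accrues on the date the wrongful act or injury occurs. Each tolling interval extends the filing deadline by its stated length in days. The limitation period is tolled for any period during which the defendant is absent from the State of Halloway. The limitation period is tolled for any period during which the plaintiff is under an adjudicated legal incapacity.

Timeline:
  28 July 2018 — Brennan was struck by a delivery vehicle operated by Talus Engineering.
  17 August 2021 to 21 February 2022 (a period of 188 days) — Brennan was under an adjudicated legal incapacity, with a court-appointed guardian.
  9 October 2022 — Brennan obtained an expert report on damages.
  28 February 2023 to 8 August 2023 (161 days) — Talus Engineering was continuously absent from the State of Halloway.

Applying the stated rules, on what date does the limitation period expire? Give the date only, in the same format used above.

The claim accrued on 28 July 2018, when the wrongful act occurred.
The untolled deadline — 54 months after 28 July 2018 — is 28 January 2023.
Because the plaintiff's legal incapacity ran from 17 August 2021 to 21 February 2022, the deadline is extended by 188 days to 4 August 2023.
Because the defendant's absence from the jurisdiction ran from 28 February 2023 to 8 August 2023, the deadline is extended by 161 days to 12 January 2024.
Nothing else in the chronology tolls or restarts the period.

12 January 2024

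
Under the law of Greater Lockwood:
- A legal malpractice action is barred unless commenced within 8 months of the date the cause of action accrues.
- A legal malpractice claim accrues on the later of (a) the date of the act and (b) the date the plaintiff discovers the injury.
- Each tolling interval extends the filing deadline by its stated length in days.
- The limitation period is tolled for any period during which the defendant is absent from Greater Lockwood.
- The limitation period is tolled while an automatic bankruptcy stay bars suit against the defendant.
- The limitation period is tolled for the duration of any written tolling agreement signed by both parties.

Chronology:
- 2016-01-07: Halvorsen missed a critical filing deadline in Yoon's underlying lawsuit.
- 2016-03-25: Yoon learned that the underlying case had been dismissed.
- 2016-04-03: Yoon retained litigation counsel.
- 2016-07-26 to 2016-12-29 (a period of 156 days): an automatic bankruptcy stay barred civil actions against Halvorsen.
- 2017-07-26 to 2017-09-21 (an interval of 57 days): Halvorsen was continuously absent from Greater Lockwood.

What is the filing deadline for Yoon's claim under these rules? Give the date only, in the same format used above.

2017-04-30

Taking the later of the act (2016-01-07) and discovery (2016-03-25), the claim accrued on 2016-03-25.
8 months from 2016-03-25 is 2016-11-25.
The automatic bankruptcy stay from 2016-07-26 to 2016-12-29 tolled the period for 156 days, extending the deadline to 2017-04-30.
The defendant's absence from the jurisdiction starting 2017-07-26 came too late — the period had run on 2017-04-30 — and so does not extend the deadline.
Nothing else in the chronology tolls or restarts the period.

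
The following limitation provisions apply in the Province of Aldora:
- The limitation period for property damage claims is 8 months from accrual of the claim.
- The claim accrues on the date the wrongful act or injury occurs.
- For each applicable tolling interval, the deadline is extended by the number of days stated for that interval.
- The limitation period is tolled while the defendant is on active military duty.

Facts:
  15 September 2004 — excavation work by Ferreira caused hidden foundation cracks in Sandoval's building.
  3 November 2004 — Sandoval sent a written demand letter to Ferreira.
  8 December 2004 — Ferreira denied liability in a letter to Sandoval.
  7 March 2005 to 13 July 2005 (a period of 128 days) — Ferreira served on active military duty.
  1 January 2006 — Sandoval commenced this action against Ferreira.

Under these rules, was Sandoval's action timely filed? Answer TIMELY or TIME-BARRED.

TIME-BARRED

The claim accrued on 15 September 2004, when the wrongful act occurred.
8 months from 15 September 2004 is 15 May 2005.
The period was tolled for 128 days by the defendant's active military service (7 March 2005 to 13 July 2005), pushing the deadline to 20 September 2005.
Nothing else in the chronology tolls or restarts the period.
The 1 January 2006 filing falls after the 20 September 2005 deadline; the claim is time-barred.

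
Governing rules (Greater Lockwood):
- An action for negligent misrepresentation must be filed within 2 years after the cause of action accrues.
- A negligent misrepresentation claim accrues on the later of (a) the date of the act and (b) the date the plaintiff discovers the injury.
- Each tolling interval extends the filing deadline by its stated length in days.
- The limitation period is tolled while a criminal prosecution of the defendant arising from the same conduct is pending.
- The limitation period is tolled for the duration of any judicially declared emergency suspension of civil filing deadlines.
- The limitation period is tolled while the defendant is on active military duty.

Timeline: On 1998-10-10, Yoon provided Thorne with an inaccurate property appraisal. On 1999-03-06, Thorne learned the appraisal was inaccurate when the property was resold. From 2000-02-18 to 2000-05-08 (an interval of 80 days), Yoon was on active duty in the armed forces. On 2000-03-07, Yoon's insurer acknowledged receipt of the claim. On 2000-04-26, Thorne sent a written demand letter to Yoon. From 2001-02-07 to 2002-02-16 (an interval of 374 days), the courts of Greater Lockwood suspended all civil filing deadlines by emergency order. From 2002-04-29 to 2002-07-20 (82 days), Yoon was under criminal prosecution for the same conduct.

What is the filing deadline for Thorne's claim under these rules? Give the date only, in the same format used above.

The claim accrued on 1999-03-06 — the later of the 1998-10-10 act and the 1999-03-06 discovery.
2 years from 1999-03-06 is 2001-03-06.
The defendant's active military service from 2000-02-18 to 2000-05-08 tolled the period for 80 days, extending the deadline to 2001-05-25.
Because the emergency suspension of filing deadlines ran from 2001-02-07 to 2002-02-16, the deadline is extended by 374 days to 2002-06-03.
The pending criminal prosecution from 2002-04-29 to 2002-07-20 tolled the period for 82 days, extending the deadline to 2002-08-24.
The other events in the timeline have no effect on the limitation period under the stated rules.

2002-08-24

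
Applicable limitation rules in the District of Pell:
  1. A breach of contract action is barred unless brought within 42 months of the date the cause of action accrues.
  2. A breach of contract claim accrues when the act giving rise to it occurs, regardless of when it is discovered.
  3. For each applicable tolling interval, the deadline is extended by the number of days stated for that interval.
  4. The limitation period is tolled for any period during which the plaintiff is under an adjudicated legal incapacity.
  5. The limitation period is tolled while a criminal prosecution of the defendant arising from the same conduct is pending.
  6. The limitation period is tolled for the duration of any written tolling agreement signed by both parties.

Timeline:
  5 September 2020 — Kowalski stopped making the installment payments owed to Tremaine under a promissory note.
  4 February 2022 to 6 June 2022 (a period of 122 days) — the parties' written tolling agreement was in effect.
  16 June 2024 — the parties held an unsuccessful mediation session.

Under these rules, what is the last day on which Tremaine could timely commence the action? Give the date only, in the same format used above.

5 July 2024

The limitation period began to run on 5 September 2020.
42 months from 5 September 2020 is 5 March 2024.
The period was tolled for 122 days by the written tolling agreement (4 February 2022 to 6 June 2022), pushing the deadline to 5 July 2024.
The other events in the timeline have no effect on the limitation period under the stated rules.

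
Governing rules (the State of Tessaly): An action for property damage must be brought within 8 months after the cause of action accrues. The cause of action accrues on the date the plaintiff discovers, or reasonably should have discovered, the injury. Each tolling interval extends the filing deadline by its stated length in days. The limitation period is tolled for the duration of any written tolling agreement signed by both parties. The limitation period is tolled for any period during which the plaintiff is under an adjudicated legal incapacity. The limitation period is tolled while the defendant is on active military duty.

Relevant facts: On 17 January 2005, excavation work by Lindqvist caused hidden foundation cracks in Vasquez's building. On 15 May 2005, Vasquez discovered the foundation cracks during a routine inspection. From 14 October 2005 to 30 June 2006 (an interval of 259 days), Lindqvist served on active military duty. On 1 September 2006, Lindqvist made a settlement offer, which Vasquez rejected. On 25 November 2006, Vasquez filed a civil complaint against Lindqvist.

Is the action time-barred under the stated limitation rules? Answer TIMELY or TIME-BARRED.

TIME-BARRED

Accrual is tied to discovery, so the period began on 15 May 2005 rather than on 17 January 2005 when the act occurred.
The untolled deadline — 8 months after 15 May 2005 — is 15 January 2006.
Because the defendant's active military service ran from 14 October 2005 to 30 June 2006, the deadline is extended by 259 days to 1 October 2006.
The other events in the timeline have no effect on the limitation period under the stated rules.
Filing on 25 November 2006 missed the 1 October 2006 deadline — the action is time-barred.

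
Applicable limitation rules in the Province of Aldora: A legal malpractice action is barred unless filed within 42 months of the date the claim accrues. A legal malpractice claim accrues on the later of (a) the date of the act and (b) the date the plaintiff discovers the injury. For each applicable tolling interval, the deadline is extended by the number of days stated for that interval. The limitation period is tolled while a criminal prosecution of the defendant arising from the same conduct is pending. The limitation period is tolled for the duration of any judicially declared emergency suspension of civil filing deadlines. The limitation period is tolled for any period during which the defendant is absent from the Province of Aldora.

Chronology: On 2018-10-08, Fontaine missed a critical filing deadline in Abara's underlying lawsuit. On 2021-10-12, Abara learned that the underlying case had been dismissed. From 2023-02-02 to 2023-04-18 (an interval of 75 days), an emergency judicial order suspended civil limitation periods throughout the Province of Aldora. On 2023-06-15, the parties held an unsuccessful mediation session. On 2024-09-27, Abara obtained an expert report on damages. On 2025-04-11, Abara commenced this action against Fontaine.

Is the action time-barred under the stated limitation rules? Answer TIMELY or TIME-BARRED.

Taking the later of the act (2018-10-08) and discovery (2021-10-12), the claim accrued on 2021-10-12.
The untolled deadline — 42 months after 2021-10-12 — is 2025-04-12.
The period was tolled for 75 days by the emergency suspension of filing deadlines (2023-02-02 to 2023-04-18), pushing the deadline to 2025-06-26.
The other events in the timeline have no effect on the limitation period under the stated rules.
Filing on 2025-04-11 beat the 2025-06-26 deadline — the action is timely.

TIMELY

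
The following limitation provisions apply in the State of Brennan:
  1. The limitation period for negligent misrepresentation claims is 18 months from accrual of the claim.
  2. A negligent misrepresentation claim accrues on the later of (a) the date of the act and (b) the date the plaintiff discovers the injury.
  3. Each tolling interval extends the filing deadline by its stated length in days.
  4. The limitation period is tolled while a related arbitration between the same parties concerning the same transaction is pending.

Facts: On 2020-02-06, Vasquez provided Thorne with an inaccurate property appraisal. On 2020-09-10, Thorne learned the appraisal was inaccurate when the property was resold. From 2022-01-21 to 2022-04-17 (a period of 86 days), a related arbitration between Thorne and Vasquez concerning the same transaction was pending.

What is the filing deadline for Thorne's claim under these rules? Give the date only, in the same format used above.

Taking the later of the act (2020-02-06) and discovery (2020-09-10), the claim accrued on 2020-09-10.
Adding the 18 months base period to 2020-09-10 gives a deadline of 2022-03-10, before any tolling.
The pending related arbitration from 2022-01-21 to 2022-04-17 tolled the period for 86 days, extending the deadline to 2022-06-04.

2022-06-04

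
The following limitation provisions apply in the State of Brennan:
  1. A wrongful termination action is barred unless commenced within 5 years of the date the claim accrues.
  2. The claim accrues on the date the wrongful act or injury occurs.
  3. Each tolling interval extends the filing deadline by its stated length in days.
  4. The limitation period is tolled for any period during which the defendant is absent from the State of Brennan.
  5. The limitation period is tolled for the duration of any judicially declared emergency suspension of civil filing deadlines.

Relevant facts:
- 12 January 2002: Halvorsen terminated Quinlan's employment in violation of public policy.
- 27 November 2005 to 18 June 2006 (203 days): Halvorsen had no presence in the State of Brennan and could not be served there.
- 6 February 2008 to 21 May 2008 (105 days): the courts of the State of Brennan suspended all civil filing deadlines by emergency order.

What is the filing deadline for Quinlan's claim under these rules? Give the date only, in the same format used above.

3 August 2007

The claim accrued on 12 January 2002, when the wrongful act occurred.
The untolled deadline — 5 years after 12 January 2002 — is 12 January 2007.
Because the defendant's absence from the jurisdiction ran from 27 November 2005 to 18 June 2006, the deadline is extended by 203 days to 3 August 2007.
By the time the emergency suspension of filing deadlines began on 6 February 2008, the limitation period had already expired on 3 August 2007; that interval cannot revive it.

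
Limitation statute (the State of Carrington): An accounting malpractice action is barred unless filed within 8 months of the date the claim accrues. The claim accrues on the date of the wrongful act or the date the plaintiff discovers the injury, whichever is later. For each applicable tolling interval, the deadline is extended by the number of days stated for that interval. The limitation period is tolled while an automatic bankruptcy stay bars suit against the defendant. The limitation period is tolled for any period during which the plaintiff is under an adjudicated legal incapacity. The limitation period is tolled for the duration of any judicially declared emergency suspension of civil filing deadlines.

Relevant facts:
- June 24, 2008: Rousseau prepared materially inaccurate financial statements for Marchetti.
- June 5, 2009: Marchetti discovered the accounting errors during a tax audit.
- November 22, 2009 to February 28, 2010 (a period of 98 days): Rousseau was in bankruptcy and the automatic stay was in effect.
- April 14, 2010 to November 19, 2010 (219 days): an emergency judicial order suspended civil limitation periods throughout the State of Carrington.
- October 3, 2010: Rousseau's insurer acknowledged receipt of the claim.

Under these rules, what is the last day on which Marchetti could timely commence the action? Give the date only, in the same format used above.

Taking the later of the act (June 24, 2008) and discovery (June 5, 2009), the claim accrued on June 5, 2009.
Adding the 8 months base period to June 5, 2009 gives a deadline of February 5, 2010, before any tolling.
Because the automatic bankruptcy stay ran from November 22, 2009 to February 28, 2010, the deadline is extended by 98 days to May 14, 2010.
The period was tolled for 219 days by the emergency suspension of filing deadlines (April 14, 2010 to November 19, 2010), pushing the deadline to December 19, 2010.
The other events in the timeline have no effect on the limitation period under the stated rules.

December 19, 2010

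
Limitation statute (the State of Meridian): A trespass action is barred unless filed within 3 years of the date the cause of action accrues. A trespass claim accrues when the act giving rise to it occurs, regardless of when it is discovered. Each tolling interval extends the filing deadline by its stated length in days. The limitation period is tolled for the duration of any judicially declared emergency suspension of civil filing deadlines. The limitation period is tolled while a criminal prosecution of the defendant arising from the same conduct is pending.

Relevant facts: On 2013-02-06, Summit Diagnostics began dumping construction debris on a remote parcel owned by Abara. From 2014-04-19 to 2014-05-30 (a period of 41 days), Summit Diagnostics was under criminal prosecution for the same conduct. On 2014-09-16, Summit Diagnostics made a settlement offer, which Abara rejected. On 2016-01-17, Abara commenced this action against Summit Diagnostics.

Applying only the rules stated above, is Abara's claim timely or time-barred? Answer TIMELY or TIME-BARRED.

TIMELY

The limitation period began to run on 2013-02-06.
Adding the 3 years base period to 2013-02-06 gives a deadline of 2016-02-06, before any tolling.
Because the pending criminal prosecution ran from 2014-04-19 to 2014-05-30, the deadline is extended by 41 days to 2016-03-18.
The other events in the timeline have no effect on the limitation period under the stated rules.
Abara filed on 2016-01-17, before the 2016-03-18 deadline, so the action is timely.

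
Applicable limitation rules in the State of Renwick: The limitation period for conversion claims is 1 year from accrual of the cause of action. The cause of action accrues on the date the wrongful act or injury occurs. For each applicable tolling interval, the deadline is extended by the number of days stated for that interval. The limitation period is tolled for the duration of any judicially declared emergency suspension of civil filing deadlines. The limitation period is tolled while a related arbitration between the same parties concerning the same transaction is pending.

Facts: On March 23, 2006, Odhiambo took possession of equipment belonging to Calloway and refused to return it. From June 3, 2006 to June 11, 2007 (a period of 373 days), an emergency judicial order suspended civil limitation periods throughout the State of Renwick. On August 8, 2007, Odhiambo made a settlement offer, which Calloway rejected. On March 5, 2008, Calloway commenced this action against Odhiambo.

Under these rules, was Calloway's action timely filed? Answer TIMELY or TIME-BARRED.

The claim accrued on March 23, 2006, when the wrongful act occurred.
Adding the 1 year base period to March 23, 2006 gives a deadline of March 23, 2007, before any tolling.
Because the emergency suspension of filing deadlines ran from June 3, 2006 to June 11, 2007, the deadline is extended by 373 days to March 30, 2008.
None of the other events listed affects the running of the period under the stated rules.
Calloway filed on March 5, 2008, before the March 30, 2008 deadline, so the action is timely.

TIMELY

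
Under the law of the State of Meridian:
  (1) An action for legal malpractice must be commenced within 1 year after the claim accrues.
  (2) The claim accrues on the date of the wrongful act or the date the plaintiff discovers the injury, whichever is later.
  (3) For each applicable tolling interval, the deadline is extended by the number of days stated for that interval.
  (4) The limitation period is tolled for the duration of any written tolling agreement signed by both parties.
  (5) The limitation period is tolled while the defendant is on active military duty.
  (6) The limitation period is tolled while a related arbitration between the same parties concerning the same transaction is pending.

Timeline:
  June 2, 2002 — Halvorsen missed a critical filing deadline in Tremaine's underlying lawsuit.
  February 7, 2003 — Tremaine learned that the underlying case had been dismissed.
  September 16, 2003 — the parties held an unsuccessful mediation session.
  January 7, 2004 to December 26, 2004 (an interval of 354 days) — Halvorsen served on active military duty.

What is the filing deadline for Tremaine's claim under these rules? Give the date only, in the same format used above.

January 26, 2005

The claim accrued on February 7, 2003 — the later of the June 2, 2002 act and the February 7, 2003 discovery.
The untolled deadline — 1 year after February 7, 2003 — is February 7, 2004.
The period was tolled for 354 days by the defendant's active military service (January 7, 2004 to December 26, 2004), pushing the deadline to January 26, 2005.
None of the other events listed affects the running of the period under the stated rules.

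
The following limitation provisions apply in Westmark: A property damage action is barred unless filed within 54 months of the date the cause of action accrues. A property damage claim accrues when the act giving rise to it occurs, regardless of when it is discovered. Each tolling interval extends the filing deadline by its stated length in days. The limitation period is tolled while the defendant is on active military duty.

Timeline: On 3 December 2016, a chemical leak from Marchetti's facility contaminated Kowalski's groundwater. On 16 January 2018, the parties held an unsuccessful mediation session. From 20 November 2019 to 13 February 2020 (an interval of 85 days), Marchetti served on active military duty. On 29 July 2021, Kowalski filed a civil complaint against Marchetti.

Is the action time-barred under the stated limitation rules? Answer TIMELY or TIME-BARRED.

TIMELY

The claim accrued on 3 December 2016, when the wrongful act occurred.
54 months from 3 December 2016 is 3 June 2021.
The period was tolled for 85 days by the defendant's active military service (20 November 2019 to 13 February 2020), pushing the deadline to 27 August 2021.
Nothing else in the chronology tolls or restarts the period.
Filing on 29 July 2021 beat the 27 August 2021 deadline — the action is timely.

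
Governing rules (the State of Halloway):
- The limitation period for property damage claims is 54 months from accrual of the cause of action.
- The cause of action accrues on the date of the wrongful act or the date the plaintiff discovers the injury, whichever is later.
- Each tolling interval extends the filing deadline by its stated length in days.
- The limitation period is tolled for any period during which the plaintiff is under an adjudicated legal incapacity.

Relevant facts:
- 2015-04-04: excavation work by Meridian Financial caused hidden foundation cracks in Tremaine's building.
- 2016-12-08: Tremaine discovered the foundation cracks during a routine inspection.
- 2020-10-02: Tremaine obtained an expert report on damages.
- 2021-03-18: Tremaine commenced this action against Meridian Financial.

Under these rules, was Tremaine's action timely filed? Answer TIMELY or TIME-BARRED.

The claim accrued on 2016-12-08 — the later of the 2015-04-04 act and the 2016-12-08 discovery.
Adding the 54 months base period to 2016-12-08 gives a deadline of 2021-06-08, before any tolling.
None of the other events listed affects the running of the period under the stated rules.
Tremaine filed on 2021-03-18, before the 2021-06-08 deadline, so the action is timely.

TIMELY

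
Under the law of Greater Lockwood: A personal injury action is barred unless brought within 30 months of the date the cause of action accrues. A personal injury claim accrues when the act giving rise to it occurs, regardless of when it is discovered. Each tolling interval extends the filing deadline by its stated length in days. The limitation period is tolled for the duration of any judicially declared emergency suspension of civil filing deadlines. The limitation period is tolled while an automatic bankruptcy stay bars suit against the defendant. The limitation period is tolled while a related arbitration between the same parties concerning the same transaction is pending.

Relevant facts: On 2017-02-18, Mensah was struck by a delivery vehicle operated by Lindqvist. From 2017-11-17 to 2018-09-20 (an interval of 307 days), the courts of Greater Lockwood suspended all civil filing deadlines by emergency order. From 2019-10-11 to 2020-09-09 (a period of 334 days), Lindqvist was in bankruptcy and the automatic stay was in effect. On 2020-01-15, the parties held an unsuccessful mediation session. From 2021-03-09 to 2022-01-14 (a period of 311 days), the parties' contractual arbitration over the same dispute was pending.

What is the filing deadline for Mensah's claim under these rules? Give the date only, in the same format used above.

The limitation period began to run on 2017-02-18.
Adding the 30 months base period to 2017-02-18 gives a deadline of 2019-08-18, before any tolling.
Because the emergency suspension of filing deadlines ran from 2017-11-17 to 2018-09-20, the deadline is extended by 307 days to 2020-06-20.
Because the automatic bankruptcy stay ran from 2019-10-11 to 2020-09-09, the deadline is extended by 334 days to 2021-05-20.
The pending related arbitration from 2021-03-09 to 2022-01-14 tolled the period for 311 days, extending the deadline to 2022-03-27.
Nothing else in the chronology tolls or restarts the period.

2022-03-27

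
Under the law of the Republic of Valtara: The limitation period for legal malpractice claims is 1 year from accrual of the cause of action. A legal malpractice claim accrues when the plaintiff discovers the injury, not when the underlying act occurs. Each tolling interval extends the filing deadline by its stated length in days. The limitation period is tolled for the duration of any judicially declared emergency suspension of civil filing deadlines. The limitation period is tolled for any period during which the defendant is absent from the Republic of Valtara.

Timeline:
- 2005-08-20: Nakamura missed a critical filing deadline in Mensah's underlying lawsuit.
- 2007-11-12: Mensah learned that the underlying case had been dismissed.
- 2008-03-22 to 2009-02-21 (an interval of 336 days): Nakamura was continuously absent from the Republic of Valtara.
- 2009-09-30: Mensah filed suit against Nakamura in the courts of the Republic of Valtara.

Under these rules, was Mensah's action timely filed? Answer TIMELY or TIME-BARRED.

TIMELY

Under the discovery rule, the claim accrued on 2007-11-12, when Mensah discovered the injury — not on the 2005-08-20 date of the underlying act.
The untolled deadline — 1 year after 2007-11-12 — is 2008-11-12.
Because the defendant's absence from the jurisdiction ran from 2008-03-22 to 2009-02-21, the deadline is extended by 336 days to 2009-10-14.
The 2009-09-30 filing precedes the 2009-10-14 deadline; the claim is timely.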